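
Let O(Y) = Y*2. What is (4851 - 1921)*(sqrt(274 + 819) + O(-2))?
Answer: -11720 + 2930*sqrt(1093) ≈ 85147.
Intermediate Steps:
O(Y) = 2*Y
(4851 - 1921)*(sqrt(274 + 819) + O(-2)) = (4851 - 1921)*(sqrt(274 + 819) + 2*(-2)) = 2930*(sqrt(1093) - 4) = 2930*(-4 + sqrt(1093)) = -11720 + 2930*sqrt(1093)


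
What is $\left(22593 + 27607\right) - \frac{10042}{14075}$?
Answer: $\frac{706554958}{14075} \approx 50199.0$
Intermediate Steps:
$\left(22593 + 27607\right) - \frac{10042}{14075} = 50200 - \frac{10042}{14075} = \frac{706554958}{14075}$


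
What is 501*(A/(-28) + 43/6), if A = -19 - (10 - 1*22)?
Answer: 14863/4 ≈ 3715.8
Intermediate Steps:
A = -7 (A = -19 - (10 - 22) = -19 - 1*(-12) = -19 + 12 = -7)
501*(A/(-28) + 43/6) = 501*(-7/(-28) + 43/6) = 501*(-7*(-1/28) + 43*(⅙)) = 501*(¼ + 43/6) = 501*(89/12) = 14863/4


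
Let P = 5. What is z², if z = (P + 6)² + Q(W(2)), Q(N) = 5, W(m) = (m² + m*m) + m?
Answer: 15876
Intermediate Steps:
W(m) = m + 2*m² (W(m) = (m² + m²) + m = 2*m² + m = m + 2*m²)
z = 126 (z = (5 + 6)² + 5 = 11² + 5 = 121 + 5 = 126)
z² = 126² = 15876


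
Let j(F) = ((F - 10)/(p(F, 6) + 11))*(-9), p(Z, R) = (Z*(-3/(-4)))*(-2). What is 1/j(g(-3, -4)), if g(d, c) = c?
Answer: 17/126 ≈ 0.13492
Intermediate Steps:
p(Z, R) = -3*Z/2 (p(Z, R) = (Z*(-3*(-¼)))*(-2) = (Z*(¾))*(-2) = (3*Z/4)*(-2) = -3*Z/2)
j(F) = -9*(-10 + F)/(11 - 3*F/2) (j(F) = ((F - 10)/(-3*F/2 + 11))*(-9) = ((-10 + F)/(11 - 3*F/2))*(-9) = -9*(-10 + F)/(11 - 3*F/2))
1/j(g(-3, -4)) = 1/(18*(-10 - 4)/(-22 + 3*(-4))) = 1/(18*(-14)/(-22 - 12)) = 1/(18*(-14)/(-34)) = 1/(18*(-1/34)*(-14)) = 1/(126/17) = 17/126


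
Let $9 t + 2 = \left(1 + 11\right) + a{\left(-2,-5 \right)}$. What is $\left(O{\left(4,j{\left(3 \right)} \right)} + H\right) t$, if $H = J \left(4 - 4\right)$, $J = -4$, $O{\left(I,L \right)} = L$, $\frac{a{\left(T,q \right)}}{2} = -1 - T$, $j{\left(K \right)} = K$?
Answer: $4$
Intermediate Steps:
$a{\left(T,q \right)} = -2 - 2 T$ ($a{\left(T,q \right)} = 2 \left(-1 - T\right) = -2 - 2 T$)
$t = \frac{4}{3}$ ($t = - \frac{2}{9} + \frac{\left(1 + 11\right) - -2}{9} = - \frac{2}{9} + \frac{12 + \left(-2 + 4\right)}{9} = - \frac{2}{9} + \frac{12 + 2}{9} = - \frac{2}{9} + \frac{1}{9} \cdot 14 = - \frac{2}{9} + \frac{14}{9} = \frac{4}{3} \approx 1.3333$)
$H = 0$ ($H = - 4 \left(4 - 4\right) = \left(-4\right) 0 = 0$)
$\left(O{\left(4,j{\left(3 \right)} \right)} + H\right) t = \left(3 + 0\right) \frac{4}{3} = 3 \cdot \frac{4}{3} = 4$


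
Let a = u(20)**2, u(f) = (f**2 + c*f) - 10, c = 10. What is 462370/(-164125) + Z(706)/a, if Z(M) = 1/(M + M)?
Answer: -1818102460799/645362083600 ≈ -2.8172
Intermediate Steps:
Z(M) = 1/(2*M)
u(f) = -10 + f**2 + 10*f (u(f) = (f**2 + 10*f) - 10 = -10 + f**2 + 10*f)
a = 348100 (a = (-10 + 20**2 + 10*20)**2 = (-10 + 400 + 200)**2 = 590**2 = 348100)
462370/(-164125) + Z(706)/a = 462370/(-164125) + ((1/2)/706)/348100 = 462370*(-1/164125) + ((1/2)*(1/706))*(1/348100) = -92474/32825 + (1/1412)*(1/348100) = -92474/32825 + 1/491517200 = -1818102460799/645362083600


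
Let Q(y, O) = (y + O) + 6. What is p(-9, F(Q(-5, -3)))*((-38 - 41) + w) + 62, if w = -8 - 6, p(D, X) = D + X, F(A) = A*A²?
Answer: 1643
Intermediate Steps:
Q(y, O) = 6 + O + y (Q(y, O) = (O + y) + 6 = 6 + O + y)
F(A) = A³
w = -14
p(-9, F(Q(-5, -3)))*((-38 - 41) + w) + 62 = (-9 + (6 - 3 - 5)³)*((-38 - 41) - 14) + 62 = (-9 + (-2)³)*(-79 - 14) + 62 = (-9 - 8)*(-93) + 62 = -17*(-93) + 62 = 1581 + 62 = 1643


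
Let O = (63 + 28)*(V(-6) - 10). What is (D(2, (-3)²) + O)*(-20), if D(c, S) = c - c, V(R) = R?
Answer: 29120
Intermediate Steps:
D(c, S) = 0
O = -1456 (O = (63 + 28)*(-6 - 10) = 91*(-16) = -1456)
(D(2, (-3)²) + O)*(-20) = (0 - 1456)*(-20) = -1456*(-20) = 29120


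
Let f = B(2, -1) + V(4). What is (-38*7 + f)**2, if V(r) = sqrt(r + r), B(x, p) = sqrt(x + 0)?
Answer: 70774 - 1596*sqrt(2) ≈ 68517.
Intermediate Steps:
B(x, p) = sqrt(x)
V(r) = sqrt(2)*sqrt(r) (V(r) = sqrt(2*r) = sqrt(2)*sqrt(r))
f = 3*sqrt(2) (f = sqrt(2) + sqrt(2)*sqrt(4) = sqrt(2) + sqrt(2)*2 = sqrt(2) + 2*sqrt(2) = 3*sqrt(2) ≈ 4.2426)
(-38*7 + f)**2 = (-38*7 + 3*sqrt(2))**2 = (-266 + 3*sqrt(2))**2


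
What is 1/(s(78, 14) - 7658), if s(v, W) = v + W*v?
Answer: -1/6488 ≈ -0.00015413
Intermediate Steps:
1/(s(78, 14) - 7658) = 1/(78*(1 + 14) - 7658) = 1/(78*15 - 7658) = 1/(1170 - 7658) = 1/(-6488) = -1/6488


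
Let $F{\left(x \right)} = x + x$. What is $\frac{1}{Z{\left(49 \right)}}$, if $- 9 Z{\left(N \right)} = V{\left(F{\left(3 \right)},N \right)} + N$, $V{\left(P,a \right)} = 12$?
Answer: $- \frac{9}{61} \approx -0.14754$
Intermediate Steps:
$F{\left(x \right)} = 2 x$
$Z{\left(N \right)} = - \frac{4}{3} - \frac{N}{9}$ ($Z{\left(N \right)} = - \frac{12 + N}{9} = - \frac{4}{3} - \frac{N}{9}$)
$\frac{1}{Z{\left(49 \right)}} = \frac{1}{- \frac{4}{3} - \frac{49}{9}} = \frac{1}{- \frac{61}{9}} = - \frac{9}{61}$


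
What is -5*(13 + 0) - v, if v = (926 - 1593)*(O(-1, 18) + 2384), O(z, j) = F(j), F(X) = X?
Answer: 1602069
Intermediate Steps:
O(z, j) = j
v = -1602134 (v = (926 - 1593)*(18 + 2384) = -667*2402 = -1602134)
-5*(13 + 0) - v = -5*(13 + 0) - 1*(-1602134) = -5*13 + 1602134 = -65 + 1602134 = 1602069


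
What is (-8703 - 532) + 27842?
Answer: 18607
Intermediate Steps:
(-8703 - 532) + 27842 = -9235 + 27842 = 18607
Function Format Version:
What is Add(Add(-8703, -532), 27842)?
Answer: 18607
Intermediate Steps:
Add(Add(-8703, -532), 27842) = Add(-9235, 27842) = 18607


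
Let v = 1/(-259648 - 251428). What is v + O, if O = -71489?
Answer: -36536312165/511076 ≈ -71489.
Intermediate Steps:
v = -1/511076 (v = 1/(-511076) = -1/511076 ≈ -1.9567e-6)
v + O = -1/511076 - 71489 = -36536312165/511076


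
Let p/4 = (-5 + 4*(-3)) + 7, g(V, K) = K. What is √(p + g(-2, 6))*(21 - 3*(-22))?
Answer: 87*I*√34 ≈ 507.29*I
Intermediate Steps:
p = -40 (p = 4*((-5 + 4*(-3)) + 7) = 4*((-5 - 12) + 7) = 4*(-17 + 7) = 4*(-10) = -40)
√(p + g(-2, 6))*(21 - 3*(-22)) = √(-40 + 6)*(21 - 3*(-22)) = √(-34)*(21 + 66) = (I*√34)*87 = 87*I*√34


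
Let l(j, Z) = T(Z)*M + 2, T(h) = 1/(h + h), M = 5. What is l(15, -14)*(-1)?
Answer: -51/28 ≈ -1.8214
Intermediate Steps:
T(h) = 1/(2*h)
l(j, Z) = 2 + 5/(2*Z) (l(j, Z) = (1/(2*Z))*5 + 2 = 5/(2*Z) + 2 = 2 + 5/(2*Z))
l(15, -14)*(-1) = (2 + (5/2)/(-14))*(-1) = (2 + (5/2)*(-1/14))*(-1) = (2 - 5/28)*(-1) = (51/28)*(-1) = -51/28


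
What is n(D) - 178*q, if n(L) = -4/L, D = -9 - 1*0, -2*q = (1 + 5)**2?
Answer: 28840/9 ≈ 3204.4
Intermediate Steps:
q = -18 (q = -(1 + 5)**2/2 = -1/2*6**2 = -1/2*36 = -18)
D = -9 (D = -9 + 0 = -9)
n(D) - 178*q = -4/(-9) - 178*(-18) = -4*(-1/9) + 3204 = 4/9 + 3204 = 28840/9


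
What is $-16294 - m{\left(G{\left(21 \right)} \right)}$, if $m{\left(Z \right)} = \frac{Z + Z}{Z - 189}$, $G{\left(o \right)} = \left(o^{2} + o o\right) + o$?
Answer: $- \frac{277041}{17} \approx -16297.0$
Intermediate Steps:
$G{\left(o \right)} = o + 2 o^{2}$ ($G{\left(o \right)} = \left(o^{2} + o^{2}\right) + o = 2 o^{2} + o = o + 2 o^{2}$)
$m{\left(Z \right)} = \frac{2 Z}{-189 + Z}$
$-16294 - m{\left(G{\left(21 \right)} \right)} = -16294 - \frac{2 \cdot 21 \left(1 + 2 \cdot 21\right)}{-189 + 21 \left(1 + 2 \cdot 21\right)} = -16294 - \frac{2 \cdot 21 \left(1 + 42\right)}{-189 + 21 \left(1 + 42\right)} = -16294 - \frac{2 \cdot 21 \cdot 43}{-189 + 21 \cdot 43} = -16294 - 2 \cdot 903 \frac{1}{-189 + 903} = -16294 - 2 \cdot 903 \cdot \frac{1}{714} = -16294 - \frac{43}{17} = - \frac{277041}{17}$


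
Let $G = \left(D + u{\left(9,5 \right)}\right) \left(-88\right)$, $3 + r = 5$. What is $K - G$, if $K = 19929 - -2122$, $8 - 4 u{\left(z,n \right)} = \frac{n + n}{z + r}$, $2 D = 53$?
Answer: $24539$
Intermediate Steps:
$D = \frac{53}{2}$ ($D = \frac{1}{2} \cdot 53 = \frac{53}{2} \approx 26.5$)
$r = 2$ ($r = -3 + 5 = 2$)
$u{\left(z,n \right)} = 2 - \frac{n}{2 \left(2 + z\right)}$ ($u{\left(z,n \right)} = 2 - \frac{\left(n + n\right) \frac{1}{z + 2}}{4} = 2 - \frac{2 n \frac{1}{2 + z}}{4} = 2 - \frac{n}{2 \left(2 + z\right)}$)
$K = 22051$ ($K = 19929 + 2122 = 22051$)
$G = -2488$ ($G = \left(\frac{53}{2} + \frac{8 - 5 + 4 \cdot 9}{2 \left(2 + 9\right)}\right) \left(-88\right) = \left(\frac{53}{2} + \frac{8 - 5 + 36}{2 \cdot 11}\right) \left(-88\right) = \left(\frac{53}{2} + \frac{1}{2} \cdot \frac{1}{11} \cdot 39\right) \left(-88\right) = \left(\frac{53}{2} + \frac{39}{22}\right) \left(-88\right) = \frac{311}{11} \left(-88\right) = -2488$)
$K - G = 22051 - -2488 = 22051 + 2488 = 24539$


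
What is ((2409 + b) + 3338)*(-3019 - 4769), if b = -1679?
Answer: -31681584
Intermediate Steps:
((2409 + b) + 3338)*(-3019 - 4769) = ((2409 - 1679) + 3338)*(-3019 - 4769) = (730 + 3338)*(-7788) = 4068*(-7788) = -31681584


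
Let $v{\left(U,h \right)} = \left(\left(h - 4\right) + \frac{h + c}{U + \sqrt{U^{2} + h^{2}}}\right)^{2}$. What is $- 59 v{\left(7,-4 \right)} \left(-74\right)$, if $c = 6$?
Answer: $\frac{5573199}{16} - \frac{154993 \sqrt{65}}{16} \approx 2.7023 \cdot 10^{5}$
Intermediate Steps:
$v{\left(U,h \right)} = \left(-4 + h + \frac{6 + h}{U + \sqrt{U^{2} + h^{2}}}\right)^{2}$ ($v{\left(U,h \right)} = \left(\left(h - 4\right) + \frac{h + 6}{U + \sqrt{U^{2} + h^{2}}}\right)^{2} = \left(\left(h - 4\right) + \frac{6 + h}{U + \sqrt{U^{2} + h^{2}}}\right)^{2} = \left(\left(-4 + h\right) + \frac{6 + h}{U + \sqrt{U^{2} + h^{2}}}\right)^{2} = \left(-4 + h + \frac{6 + h}{U + \sqrt{U^{2} + h^{2}}}\right)^{2}$)
$- 59 v{\left(7,-4 \right)} \left(-74\right) = - 59 \frac{\left(6 - 4 - 28 - 4 \sqrt{7^{2} + \left(-4\right)^{2}} + 7 \left(-4\right) - 4 \sqrt{7^{2} + \left(-4\right)^{2}}\right)^{2}}{\left(7 + \sqrt{7^{2} + \left(-4\right)^{2}}\right)^{2}} \left(-74\right) = - 59 \frac{\left(6 - 4 - 28 - 4 \sqrt{49 + 16} - 28 - 4 \sqrt{49 + 16}\right)^{2}}{\left(7 + \sqrt{49 + 16}\right)^{2}} \left(-74\right) = - 59 \frac{\left(6 - 4 - 28 - 4 \sqrt{65} - 28 - 4 \sqrt{65}\right)^{2}}{\left(7 + \sqrt{65}\right)^{2}} \left(-74\right) = - 59 \frac{\left(-54 - 8 \sqrt{65}\right)^{2}}{\left(7 + \sqrt{65}\right)^{2}} \left(-74\right) = - \frac{59 \left(-54 - 8 \sqrt{65}\right)^{2}}{\left(7 + \sqrt{65}\right)^{2}} \left(-74\right) = \frac{4366 \left(-54 - 8 \sqrt{65}\right)^{2}}{\left(7 + \sqrt{65}\right)^{2}}$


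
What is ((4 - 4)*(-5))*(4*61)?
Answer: 0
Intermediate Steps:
((4 - 4)*(-5))*(4*61) = (0*(-5))*244 = 0*244 = 0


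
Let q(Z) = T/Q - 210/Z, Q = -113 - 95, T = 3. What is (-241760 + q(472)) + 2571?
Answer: -2935333045/12272 ≈ -2.3919e+5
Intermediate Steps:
Q = -208
q(Z) = -3/208 - 210/Z (q(Z) = 3/(-208) - 210/Z = 3*(-1/208) - 210/Z = -3/208 - 210/Z)
(-241760 + q(472)) + 2571 = (-241760 + (-3/208 - 210/472)) + 2571 = (-241760 + (-3/208 - 210*1/472)) + 2571 = (-241760 + (-3/208 - 105/236)) + 2571 = (-241760 - 5637/12272) + 2571 = -2966884357/12272 + 2571 = -2935333045/12272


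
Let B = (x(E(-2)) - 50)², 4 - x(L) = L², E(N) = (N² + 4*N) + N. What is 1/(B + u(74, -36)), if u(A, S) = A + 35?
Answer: 1/6833 ≈ 0.00014635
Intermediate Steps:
E(N) = N² + 5*N
x(L) = 4 - L²
u(A, S) = 35 + A
B = 6724 (B = ((4 - (-2*(5 - 2))²) - 50)² = ((4 - (-2*3)²) - 50)² = ((4 - 1*(-6)²) - 50)² = ((4 - 1*36) - 50)² = ((4 - 36) - 50)² = (-32 - 50)² = (-82)² = 6724)
1/(B + u(74, -36)) = 1/(6724 + (35 + 74)) = 1/(6724 + 109) = 1/6833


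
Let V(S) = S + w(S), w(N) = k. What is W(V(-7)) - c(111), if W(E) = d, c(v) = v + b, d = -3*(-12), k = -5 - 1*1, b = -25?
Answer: -50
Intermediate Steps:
k = -6 (k = -5 - 1 = -6)
w(N) = -6
d = 36
c(v) = -25 + v (c(v) = v - 25 = -25 + v)
V(S) = -6 + S (V(S) = S - 6 = -6 + S)
W(E) = 36
W(V(-7)) - c(111) = 36 - (-25 + 111) = 36 - 1*86 = 36 - 86 = -50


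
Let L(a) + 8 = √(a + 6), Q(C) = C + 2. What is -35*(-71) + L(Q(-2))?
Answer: 2477 + √6 ≈ 2479.4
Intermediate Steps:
Q(C) = 2 + C
L(a) = -8 + √(6 + a) (L(a) = -8 + √(a + 6) = -8 + √(6 + a))
-35*(-71) + L(Q(-2)) = -35*(-71) + (-8 + √(6 + (2 - 2))) = 2485 + (-8 + √(6 + 0)) = 2485 + (-8 + √6) = 2477 + √6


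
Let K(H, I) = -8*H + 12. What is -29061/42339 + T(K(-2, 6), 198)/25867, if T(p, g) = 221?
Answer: -247454656/365060971 ≈ -0.67785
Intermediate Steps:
K(H, I) = 12 - 8*H
-29061/42339 + T(K(-2, 6), 198)/25867 = -29061/42339 + 221/25867 = -29061*1/42339 + 221*(1/25867) = -9687/14113 + 221/25867 = -247454656/365060971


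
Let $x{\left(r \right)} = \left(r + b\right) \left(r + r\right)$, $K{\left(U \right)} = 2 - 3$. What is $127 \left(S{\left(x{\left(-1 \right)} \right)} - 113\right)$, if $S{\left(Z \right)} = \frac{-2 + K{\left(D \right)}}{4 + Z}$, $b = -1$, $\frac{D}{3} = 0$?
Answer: $- \frac{115189}{8} \approx -14399.0$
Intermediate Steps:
$D = 0$ ($D = 3 \cdot 0 = 0$)
$K{\left(U \right)} = -1$ ($K{\left(U \right)} = 2 - 3 = -1$)
$x{\left(r \right)} = 2 r \left(-1 + r\right)$ ($x{\left(r \right)} = \left(r - 1\right) \left(r + r\right) = \left(-1 + r\right) 2 r = 2 r \left(-1 + r\right)$)
$S{\left(Z \right)} = - \frac{3}{4 + Z}$ ($S{\left(Z \right)} = \frac{-2 - 1}{4 + Z} = - \frac{3}{4 + Z}$)
$127 \left(S{\left(x{\left(-1 \right)} \right)} - 113\right) = 127 \left(- \frac{3}{4 + 2 \left(-1\right) \left(-1 - 1\right)} - 113\right) = 127 \left(- \frac{3}{4 + 2 \left(-1\right) \left(-2\right)} - 113\right) = 127 \left(- \frac{3}{4 + 4} - 113\right) = 127 \left(- \frac{3}{8} - 113\right) = 127 \left(- \frac{907}{8}\right) = - \frac{115189}{8}$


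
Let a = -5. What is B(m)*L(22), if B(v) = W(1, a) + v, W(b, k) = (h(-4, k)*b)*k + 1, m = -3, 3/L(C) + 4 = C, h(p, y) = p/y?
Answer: -1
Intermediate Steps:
L(C) = 3/(-4 + C)
W(b, k) = 1 - 4*b (W(b, k) = ((-4/k)*b)*k + 1 = (-4*b/k)*k + 1 = -4*b + 1 = 1 - 4*b)
B(v) = -3 + v (B(v) = (1 - 4*1) + v = (1 - 4) + v = -3 + v)
B(m)*L(22) = (-3 - 3)*(3/(-4 + 22)) = -18/18 = -6*⅙ = -1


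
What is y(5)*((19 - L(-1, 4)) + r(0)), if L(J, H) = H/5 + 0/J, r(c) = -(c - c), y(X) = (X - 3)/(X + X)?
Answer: 91/25 ≈ 3.6400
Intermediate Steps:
y(X) = (-3 + X)/(2*X) (y(X) = (-3 + X)/((2*X)) = (-3 + X)*(1/(2*X)) = (-3 + X)/(2*X))
r(c) = 0 (r(c) = -1*0 = 0)
L(J, H) = H/5 (L(J, H) = H*(1/5) + 0 = H/5 + 0 = H/5)
y(5)*((19 - L(-1, 4)) + r(0)) = ((1/2)*(-3 + 5)/5)*((19 - 4/5) + 0) = ((1/2)*(1/5)*2)*((19 - 1*4/5) + 0) = ((19 - 4/5) + 0)/5 = (91/5 + 0)/5 = (1/5)*(91/5) = 91/25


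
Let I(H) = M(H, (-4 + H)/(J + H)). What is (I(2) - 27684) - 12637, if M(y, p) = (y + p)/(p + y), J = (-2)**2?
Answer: -40320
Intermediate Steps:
J = 4
M(y, p) = 1 (M(y, p) = (p + y)/(p + y) = 1)
I(H) = 1
(I(2) - 27684) - 12637 = (1 - 27684) - 12637 = -27683 - 12637 = -40320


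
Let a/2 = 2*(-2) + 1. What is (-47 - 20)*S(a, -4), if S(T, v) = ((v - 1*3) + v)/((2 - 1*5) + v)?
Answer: -737/7 ≈ -105.29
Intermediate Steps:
a = -6 (a = 2*(2*(-2) + 1) = 2*(-4 + 1) = 2*(-3) = -6)
S(T, v) = (-3 + 2*v)/(-3 + v) (S(T, v) = ((v - 3) + v)/((2 - 5) + v) = ((-3 + v) + v)/(-3 + v) = (-3 + 2*v)/(-3 + v))
(-47 - 20)*S(a, -4) = (-47 - 20)*((-3 + 2*(-4))/(-3 - 4)) = -67*(-3 - 8)/(-7) = -(-67)*(-11)/7 = -67*11/7 = -737/7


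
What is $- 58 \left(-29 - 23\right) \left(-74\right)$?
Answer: $-223184$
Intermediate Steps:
$- 58 \left(-29 - 23\right) \left(-74\right) = \left(-58\right) \left(-52\right) \left(-74\right) = 3016 \left(-74\right) = -223184$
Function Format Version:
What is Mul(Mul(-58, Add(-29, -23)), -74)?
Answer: -223184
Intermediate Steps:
Mul(Mul(-58, Add(-29, -23)), -74) = Mul(Mul(-58, -52), -74) = Mul(3016, -74) = -223184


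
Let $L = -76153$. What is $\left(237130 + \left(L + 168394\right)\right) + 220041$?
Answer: $549412$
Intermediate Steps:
$\left(237130 + \left(L + 168394\right)\right) + 220041 = \left(237130 + \left(-76153 + 168394\right)\right) + 220041 = \left(237130 + 92241\right) + 220041 = 329371 + 220041 = 549412$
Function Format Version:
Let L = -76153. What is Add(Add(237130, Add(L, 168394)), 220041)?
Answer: 549412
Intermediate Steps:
Add(Add(237130, Add(L, 168394)), 220041) = Add(Add(237130, Add(-76153, 168394)), 220041) = Add(Add(237130, 92241), 220041) = Add(329371, 220041) = 549412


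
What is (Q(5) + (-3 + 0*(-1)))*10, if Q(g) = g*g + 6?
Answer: 280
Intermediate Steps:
Q(g) = 6 + g**2 (Q(g) = g**2 + 6 = 6 + g**2)
(Q(5) + (-3 + 0*(-1)))*10 = ((6 + 5**2) + (-3 + 0*(-1)))*10 = ((6 + 25) + (-3 + 0))*10 = (31 - 3)*10 = 28*10 = 280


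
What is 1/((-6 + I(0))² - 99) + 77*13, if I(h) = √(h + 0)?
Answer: 63062/63 ≈ 1001.0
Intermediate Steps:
I(h) = √h
1/((-6 + I(0))² - 99) + 77*13 = 1/((-6 + √0)² - 99) + 77*13 = 1/((-6 + 0)² - 99) + 1001 = 1/((-6)² - 99) + 1001 = 1/(36 - 99) + 1001 = 1/(-63) + 1001 = -1/63 + 1001 = 63062/63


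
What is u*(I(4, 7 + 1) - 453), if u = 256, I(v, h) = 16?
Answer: -111872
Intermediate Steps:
u*(I(4, 7 + 1) - 453) = 256*(16 - 453) = 256*(-437) = -111872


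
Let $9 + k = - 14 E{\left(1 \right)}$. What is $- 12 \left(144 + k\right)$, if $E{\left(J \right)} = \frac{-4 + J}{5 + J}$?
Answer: $-1704$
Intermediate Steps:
$E{\left(J \right)} = \frac{-4 + J}{5 + J}$
$k = -2$ ($k = -9 - 14 \frac{-4 + 1}{5 + 1} = -9 - 14 \cdot \frac{1}{6} \left(-3\right) = -9 - -7 = -9 + 7 = -2$)
$- 12 \left(144 + k\right) = - 12 \left(144 - 2\right) = \left(-12\right) 142 = -1704$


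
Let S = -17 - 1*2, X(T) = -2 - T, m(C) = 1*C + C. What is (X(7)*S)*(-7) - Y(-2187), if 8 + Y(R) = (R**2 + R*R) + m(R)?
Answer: -9562753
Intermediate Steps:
m(C) = 2*C (m(C) = C + C = 2*C)
Y(R) = -8 + 2*R + 2*R**2 (Y(R) = -8 + ((R**2 + R*R) + 2*R) = -8 + ((R**2 + R**2) + 2*R) = -8 + (2*R**2 + 2*R) = -8 + (2*R + 2*R**2) = -8 + 2*R + 2*R**2)
S = -19 (S = -17 - 2 = -19)
(X(7)*S)*(-7) - Y(-2187) = ((-2 - 1*7)*(-19))*(-7) - (-8 + 2*(-2187) + 2*(-2187)**2) = ((-2 - 7)*(-19))*(-7) - (-8 - 4374 + 2*4782969) = -9*(-19)*(-7) - (-8 - 4374 + 9565938) = 171*(-7) - 1*9561556 = -1197 - 9561556 = -9562753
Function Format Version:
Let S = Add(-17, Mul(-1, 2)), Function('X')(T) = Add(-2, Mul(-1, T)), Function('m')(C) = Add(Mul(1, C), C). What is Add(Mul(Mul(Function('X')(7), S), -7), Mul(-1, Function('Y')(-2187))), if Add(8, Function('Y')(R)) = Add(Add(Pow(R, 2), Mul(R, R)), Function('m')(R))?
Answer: -9562753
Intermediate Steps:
Function('m')(C) = Mul(2, C) (Function('m')(C) = Add(C, C) = Mul(2, C))
Function('Y')(R) = Add(-8, Mul(2, R), Mul(2, Pow(R, 2))) (Function('Y')(R) = Add(-8, Add(Add(Pow(R, 2), Mul(R, R)), Mul(2, R))) = Add(-8, Add(Add(Pow(R, 2), Pow(R, 2)), Mul(2, R))) = Add(-8, Add(Mul(2, Pow(R, 2)), Mul(2, R))) = Add(-8, Add(Mul(2, R), Mul(2, Pow(R, 2)))) = Add(-8, Mul(2, R), Mul(2, Pow(R, 2))))
S = -19 (S = Add(-17, -2) = -19)
Add(Mul(Mul(Function('X')(7), S), -7), Mul(-1, Function('Y')(-2187))) = Add(Mul(Mul(Add(-2, Mul(-1, 7)), -19), -7), Mul(-1, Add(-8, Mul(2, -2187), Mul(2, Pow(-2187, 2))))) = Add(Mul(Mul(Add(-2, -7), -19), -7), Mul(-1, Add(-8, -4374, Mul(2, 4782969)))) = Add(Mul(Mul(-9, -19), -7), Mul(-1, Add(-8, -4374, 9565938))) = Add(Mul(171, -7), Mul(-1, 9561556)) = Add(-1197, -9561556) = -9562753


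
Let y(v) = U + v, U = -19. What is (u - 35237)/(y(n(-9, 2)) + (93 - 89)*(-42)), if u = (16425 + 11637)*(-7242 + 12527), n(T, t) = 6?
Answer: -148272433/181 ≈ -8.1919e+5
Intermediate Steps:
y(v) = -19 + v
u = 148307670 (u = 28062*5285 = 148307670)
(u - 35237)/(y(n(-9, 2)) + (93 - 89)*(-42)) = (148307670 - 35237)/((-19 + 6) + (93 - 89)*(-42)) = 148272433/(-13 + 4*(-42)) = 148272433/(-13 - 168) = 148272433/(-181) = 148272433*(-1/181) = -148272433/181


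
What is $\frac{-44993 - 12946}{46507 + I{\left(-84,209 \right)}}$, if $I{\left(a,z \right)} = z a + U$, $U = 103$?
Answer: $- \frac{57939}{29054} \approx -1.9942$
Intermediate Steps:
$I{\left(a,z \right)} = 103 + a z$ ($I{\left(a,z \right)} = z a + 103 = a z + 103 = 103 + a z$)
$\frac{-44993 - 12946}{46507 + I{\left(-84,209 \right)}} = \frac{-44993 - 12946}{46507 + \left(103 - 17556\right)} = - \frac{57939}{46507 + \left(103 - 17556\right)} = - \frac{57939}{46507 - 17453} = - \frac{57939}{29054}$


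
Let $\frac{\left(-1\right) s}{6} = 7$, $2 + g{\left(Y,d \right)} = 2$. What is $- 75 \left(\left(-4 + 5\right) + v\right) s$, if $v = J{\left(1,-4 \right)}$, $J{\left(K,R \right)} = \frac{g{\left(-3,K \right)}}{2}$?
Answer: $3150$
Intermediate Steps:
$g{\left(Y,d \right)} = 0$ ($g{\left(Y,d \right)} = -2 + 2 = 0$)
$s = -42$ ($s = \left(-6\right) 7 = -42$)
$J{\left(K,R \right)} = 0$ ($J{\left(K,R \right)} = \frac{0}{2} = 0 \cdot \frac{1}{2} = 0$)
$v = 0$
$- 75 \left(\left(-4 + 5\right) + v\right) s = - 75 \left(\left(-4 + 5\right) + 0\right) \left(-42\right) = - 75 \left(1 + 0\right) \left(-42\right) = - 75 \cdot 1 \left(-42\right) = \left(-75\right) \left(-42\right) = 3150$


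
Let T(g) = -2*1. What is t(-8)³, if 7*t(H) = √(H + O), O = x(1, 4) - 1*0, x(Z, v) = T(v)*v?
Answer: -64*I/343 ≈ -0.18659*I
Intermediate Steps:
T(g) = -2
x(Z, v) = -2*v
O = -8 (O = -2*4 - 1*0 = -8 + 0 = -8)
t(H) = √(-8 + H)/7 (t(H) = √(H - 8)/7 = √(-8 + H)/7)
t(-8)³ = (√(-8 - 8)/7)³ = (√(-16)/7)³ = ((4*I)/7)³ = (4*I/7)³ = -64*I/343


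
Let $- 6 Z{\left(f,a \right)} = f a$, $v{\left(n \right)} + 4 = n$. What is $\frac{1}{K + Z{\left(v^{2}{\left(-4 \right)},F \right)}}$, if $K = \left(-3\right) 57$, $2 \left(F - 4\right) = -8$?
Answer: $- \frac{1}{171} \approx -0.005848$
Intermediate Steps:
$v{\left(n \right)} = -4 + n$
$F = 0$ ($F = 4 + \frac{1}{2} \left(-8\right) = 4 - 4 = 0$)
$Z{\left(f,a \right)} = - \frac{a f}{6}$ ($Z{\left(f,a \right)} = - \frac{f a}{6} = - \frac{a f}{6}$)
$K = -171$
$\frac{1}{K + Z{\left(v^{2}{\left(-4 \right)},F \right)}} = \frac{1}{-171 - 0 \left(-4 - 4\right)^{2}} = \frac{1}{-171 - 0 \left(-8\right)^{2}} = \frac{1}{-171 - 0 \cdot 64} = \frac{1}{-171 + 0} = \frac{1}{-171} = - \frac{1}{171}$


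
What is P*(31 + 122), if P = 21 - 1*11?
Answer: 1530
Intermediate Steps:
P = 10 (P = 21 - 11 = 10)
P*(31 + 122) = 10*(31 + 122) = 10*153 = 1530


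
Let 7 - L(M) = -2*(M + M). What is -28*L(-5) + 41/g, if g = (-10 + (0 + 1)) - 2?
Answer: 3963/11 ≈ 360.27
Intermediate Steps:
g = -11 (g = (-10 + 1) - 2 = -9 - 2 = -11)
L(M) = 7 + 4*M (L(M) = 7 - (-2)*(M + M) = 7 - (-2)*2*M = 7 - (-4)*M = 7 + 4*M)
-28*L(-5) + 41/g = -28*(7 + 4*(-5)) + 41/(-11) = -28*(7 - 20) + 41*(-1/11) = -28*(-13) - 41/11 = 364 - 41/11 = 3963/11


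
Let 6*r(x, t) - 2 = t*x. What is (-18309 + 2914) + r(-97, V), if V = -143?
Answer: -78497/6 ≈ -13083.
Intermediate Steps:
r(x, t) = ⅓ + t*x/6 (r(x, t) = ⅓ + (t*x)/6 = ⅓ + t*x/6)
(-18309 + 2914) + r(-97, V) = (-18309 + 2914) + (⅓ + (⅙)*(-143)*(-97)) = -15395 + (⅓ + 13871/6) = -15395 + 13873/6 = -78497/6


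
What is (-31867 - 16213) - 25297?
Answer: -73377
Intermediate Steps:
(-31867 - 16213) - 25297 = -48080 - 25297 = -73377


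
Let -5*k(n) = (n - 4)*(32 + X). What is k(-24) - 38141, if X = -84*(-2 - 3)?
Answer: -178049/5 ≈ -35610.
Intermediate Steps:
X = 420 (X = -84*(-5) = -28*(-15) = 420)
k(n) = 1808/5 - 452*n/5 (k(n) = -(n - 4)*(32 + 420)/5 = -(-4 + n)*452/5 = -(-1808 + 452*n)/5 = 1808/5 - 452*n/5)
k(-24) - 38141 = (1808/5 - 452/5*(-24)) - 38141 = (1808/5 + 10848/5) - 38141 = 12656/5 - 38141 = -178049/5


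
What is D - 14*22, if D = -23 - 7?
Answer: -338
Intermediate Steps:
D = -30
D - 14*22 = -30 - 14*22 = -30 - 308 = -338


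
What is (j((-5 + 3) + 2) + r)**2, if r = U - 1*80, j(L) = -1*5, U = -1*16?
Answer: 10201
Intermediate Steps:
U = -16
j(L) = -5
r = -96 (r = -16 - 1*80 = -16 - 80 = -96)
(j((-5 + 3) + 2) + r)**2 = (-5 - 96)**2 = (-101)**2 = 10201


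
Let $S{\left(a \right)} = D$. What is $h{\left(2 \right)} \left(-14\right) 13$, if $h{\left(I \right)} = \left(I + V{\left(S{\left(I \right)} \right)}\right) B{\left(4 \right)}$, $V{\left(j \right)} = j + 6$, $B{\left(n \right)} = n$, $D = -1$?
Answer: $-5096$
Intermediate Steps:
$S{\left(a \right)} = -1$
$V{\left(j \right)} = 6 + j$
$h{\left(I \right)} = 20 + 4 I$ ($h{\left(I \right)} = \left(I + \left(6 - 1\right)\right) 4 = \left(I + 5\right) 4 = \left(5 + I\right) 4 = 20 + 4 I$)
$h{\left(2 \right)} \left(-14\right) 13 = \left(20 + 4 \cdot 2\right) \left(-14\right) 13 = \left(20 + 8\right) \left(-14\right) 13 = 28 \left(-14\right) 13 = \left(-392\right) 13 = -5096$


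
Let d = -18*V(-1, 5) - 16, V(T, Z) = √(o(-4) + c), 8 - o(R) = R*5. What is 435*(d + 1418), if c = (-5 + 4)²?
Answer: 609870 - 7830*√29 ≈ 5.6770e+5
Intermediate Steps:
o(R) = 8 - 5*R (o(R) = 8 - R*5 = 8 - 5*R)
c = 1 (c = (-1)² = 1)
V(T, Z) = √29 (V(T, Z) = √((8 - 5*(-4)) + 1) = √((8 + 20) + 1) = √(28 + 1) = √29)
d = -16 - 18*√29 (d = -18*√29 - 16 = -16 - 18*√29 ≈ -112.93)
435*(d + 1418) = 435*((-16 - 18*√29) + 1418) = 435*(1402 - 18*√29) = 609870 - 7830*√29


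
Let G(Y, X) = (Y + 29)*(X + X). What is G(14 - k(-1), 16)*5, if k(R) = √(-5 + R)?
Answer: 6880 - 160*I*√6 ≈ 6880.0 - 391.92*I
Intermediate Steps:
G(Y, X) = 2*X*(29 + Y) (G(Y, X) = (29 + Y)*(2*X) = 2*X*(29 + Y))
G(14 - k(-1), 16)*5 = (2*16*(29 + (14 - √(-5 - 1))))*5 = (2*16*(29 + (14 - √(-6))))*5 = (2*16*(29 + (14 - I*√6)))*5 = (2*16*(43 - I*√6))*5 = (1376 - 32*I*√6)*5 = 6880 - 160*I*√6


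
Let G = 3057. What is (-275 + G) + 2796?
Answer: 5578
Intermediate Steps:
(-275 + G) + 2796 = (-275 + 3057) + 2796 = 2782 + 2796 = 5578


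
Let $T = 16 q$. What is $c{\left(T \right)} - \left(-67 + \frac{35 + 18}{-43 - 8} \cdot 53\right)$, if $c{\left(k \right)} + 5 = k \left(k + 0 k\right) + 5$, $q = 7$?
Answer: $\frac{645970}{51} \approx 12666.0$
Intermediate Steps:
$T = 112$ ($T = 16 \cdot 7 = 112$)
$c{\left(k \right)} = k^{2}$ ($c{\left(k \right)} = -5 + \left(k \left(k + 0 k\right) + 5\right) = -5 + \left(k \left(k + 0\right) + 5\right) = -5 + \left(k k + 5\right) = -5 + \left(k^{2} + 5\right) = -5 + \left(5 + k^{2}\right) = k^{2}$)
$c{\left(T \right)} - \left(-67 + \frac{35 + 18}{-43 - 8} \cdot 53\right) = 112^{2} - \left(-67 + \frac{35 + 18}{-43 - 8} \cdot 53\right) = 12544 - \left(-67 + \frac{53}{-51} \cdot 53\right) = 12544 - \left(-67 + 53 \left(- \frac{1}{51}\right) 53\right) = 12544 - \left(-67 - \frac{2809}{51}\right) = 12544 - - \frac{6226}{51} = 12544 + \frac{6226}{51} = \frac{645970}{51}$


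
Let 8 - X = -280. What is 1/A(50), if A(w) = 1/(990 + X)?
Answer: 1278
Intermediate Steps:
X = 288 (X = 8 - 1*(-280) = 8 + 280 = 288)
A(w) = 1/1278 (A(w) = 1/(990 + 288) = 1/1278)
1/A(50) = 1/(1/1278) = 1278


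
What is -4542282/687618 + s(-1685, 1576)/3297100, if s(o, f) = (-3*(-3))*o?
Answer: -166519841213/25190503420 ≈ -6.6104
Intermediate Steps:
s(o, f) = 9*o
-4542282/687618 + s(-1685, 1576)/3297100 = -4542282/687618 + (9*(-1685))/3297100 = -4542282*1/687618 - 15165*1/3297100 = -252349/38201 - 3033/659420 = -166519841213/25190503420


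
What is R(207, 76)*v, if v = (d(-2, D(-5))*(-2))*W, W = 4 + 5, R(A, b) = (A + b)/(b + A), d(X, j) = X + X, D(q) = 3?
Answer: 72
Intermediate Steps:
d(X, j) = 2*X
R(A, b) = 1 (R(A, b) = (A + b)/(A + b) = 1)
W = 9
v = 72 (v = ((2*(-2))*(-2))*9 = -4*(-2)*9 = 8*9 = 72)
R(207, 76)*v = 1*72 = 72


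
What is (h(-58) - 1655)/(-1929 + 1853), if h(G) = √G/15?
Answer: 1655/76 - I*√58/1140 ≈ 21.776 - 0.0066805*I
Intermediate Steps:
h(G) = √G/15
(h(-58) - 1655)/(-1929 + 1853) = (√(-58)/15 - 1655)/(-1929 + 1853) = ((I*√58)/15 - 1655)/(-76) = (I*√58/15 - 1655)*(-1/76) = (-1655 + I*√58/15)*(-1/76) = 1655/76 - I*√58/1140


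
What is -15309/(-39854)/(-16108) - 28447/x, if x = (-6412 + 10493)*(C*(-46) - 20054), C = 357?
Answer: 3995798665475/23890616003348248 ≈ 0.00016725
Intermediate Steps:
x = -148858556 (x = (-6412 + 10493)*(357*(-46) - 20054) = 4081*(-16422 - 20054) = 4081*(-36476) = -148858556)
-15309/(-39854)/(-16108) - 28447/x = -15309/(-39854)/(-16108) - 28447/(-148858556) = -15309*(-1/39854)*(-1/16108) - 28447*(-1/148858556) = (15309/39854)*(-1/16108) + 28447/148858556 = -15309/641968232 + 28447/148858556 = 3995798665475/23890616003348248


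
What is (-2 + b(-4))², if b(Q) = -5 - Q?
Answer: 9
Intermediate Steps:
(-2 + b(-4))² = (-2 + (-5 - 1*(-4)))² = (-2 + (-5 + 4))² = (-2 - 1)² = (-3)² = 9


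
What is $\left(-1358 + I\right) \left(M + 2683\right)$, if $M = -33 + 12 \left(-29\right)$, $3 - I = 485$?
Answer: $-4235680$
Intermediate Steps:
$I = -482$ ($I = 3 - 485 = -482$)
$M = -381$ ($M = -33 - 348 = -381$)
$\left(-1358 + I\right) \left(M + 2683\right) = \left(-1358 - 482\right) \left(-381 + 2683\right) = \left(-1840\right) 2302 = -4235680$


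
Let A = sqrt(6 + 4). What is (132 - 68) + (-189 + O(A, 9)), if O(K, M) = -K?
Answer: -125 - sqrt(10) ≈ -128.16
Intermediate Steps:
A = sqrt(10) ≈ 3.1623
(132 - 68) + (-189 + O(A, 9)) = (132 - 68) + (-189 - sqrt(10)) = 64 + (-189 - sqrt(10)) = -125 - sqrt(10)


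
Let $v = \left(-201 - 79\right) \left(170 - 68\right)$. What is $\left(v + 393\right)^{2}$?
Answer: $793379889$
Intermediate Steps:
$v = -28560$ ($v = \left(-280\right) 102 = -28560$)
$\left(v + 393\right)^{2} = \left(-28560 + 393\right)^{2} = \left(-28167\right)^{2} = 793379889$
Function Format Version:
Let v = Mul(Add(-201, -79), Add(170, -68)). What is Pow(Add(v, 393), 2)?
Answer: 793379889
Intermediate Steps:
v = -28560 (v = Mul(-280, 102) = -28560)
Pow(Add(v, 393), 2) = Pow(Add(-28560, 393), 2) = Pow(-28167, 2) = 793379889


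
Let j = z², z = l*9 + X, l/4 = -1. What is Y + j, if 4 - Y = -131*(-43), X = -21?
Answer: -2380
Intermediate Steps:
l = -4 (l = 4*(-1) = -4)
Y = -5629 (Y = 4 - (-131)*(-43) = 4 - 1*5633 = 4 - 5633 = -5629)
z = -57 (z = -4*9 - 21 = -36 - 21 = -57)
j = 3249 (j = (-57)² = 3249)
Y + j = -5629 + 3249 = -2380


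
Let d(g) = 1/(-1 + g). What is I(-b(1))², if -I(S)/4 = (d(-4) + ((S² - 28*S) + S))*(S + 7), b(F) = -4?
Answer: 411440656/25 ≈ 1.6458e+7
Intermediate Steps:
I(S) = -4*(7 + S)*(-⅕ + S² - 27*S) (I(S) = -4*(1/(-1 - 4) + ((S² - 28*S) + S))*(S + 7) = -4*(1/(-5) + (S² - 27*S))*(7 + S) = -4*(-⅕ + (S² - 27*S))*(7 + S) = -4*(-⅕ + S² - 27*S)*(7 + S) = -4*(7 + S)*(-⅕ + S² - 27*S))
I(-b(1))² = (28/5 - 4*(-1*(-4))³ + 80*(-1*(-4))² + 3784*(-1*(-4))/5)² = (28/5 - 4*4³ + 80*4² + (3784/5)*4)² = (28/5 - 4*64 + 80*16 + 15136/5)² = (28/5 - 256 + 1280 + 15136/5)² = (20284/5)² = 411440656/25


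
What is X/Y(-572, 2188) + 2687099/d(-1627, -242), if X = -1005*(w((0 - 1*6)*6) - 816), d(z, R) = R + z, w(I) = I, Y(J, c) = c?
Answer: -1069755668/1022343 ≈ -1046.4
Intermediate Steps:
X = 856260 (X = -1005*((0 - 1*6)*6 - 816) = -1005*((0 - 6)*6 - 816) = -1005*(-6*6 - 816) = -1005*(-36 - 816) = -1005*(-852) = 856260)
X/Y(-572, 2188) + 2687099/d(-1627, -242) = 856260/2188 + 2687099/(-242 - 1627) = 856260*(1/2188) + 2687099/(-1869) = 214065/547 + 2687099*(-1/1869) = 214065/547 - 2687099/1869 = -1069755668/1022343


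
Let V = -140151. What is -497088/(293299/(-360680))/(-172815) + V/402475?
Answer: -5284225395698229/1360002378603025 ≈ -3.8855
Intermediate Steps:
-497088/(293299/(-360680))/(-172815) + V/402475 = -497088/(293299/(-360680))/(-172815) - 140151/402475 = -497088/(293299*(-1/360680))*(-1/172815) - 140151*1/402475 = -497088/(-293299/360680)*(-1/172815) - 140151/402475 = -497088*(-360680/293299)*(-1/172815) - 140151/402475 = (179289699840/293299)*(-1/172815) - 140151/402475 = -11952646656/3379097779 - 140151/402475 = -5284225395698229/1360002378603025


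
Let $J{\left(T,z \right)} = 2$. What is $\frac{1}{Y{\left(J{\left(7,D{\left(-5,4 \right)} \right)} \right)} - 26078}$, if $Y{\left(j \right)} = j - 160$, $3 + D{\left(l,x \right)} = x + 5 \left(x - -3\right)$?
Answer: $- \frac{1}{26236} \approx -3.8116 \cdot 10^{-5}$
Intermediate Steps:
$D{\left(l,x \right)} = 12 + 6 x$ ($D{\left(l,x \right)} = -3 + \left(x + 5 \left(x - -3\right)\right) = -3 + \left(x + 5 \left(x + 3\right)\right) = -3 + \left(x + 5 \left(3 + x\right)\right) = -3 + \left(x + \left(15 + 5 x\right)\right) = -3 + \left(15 + 6 x\right) = 12 + 6 x$)
$Y{\left(j \right)} = -160 + j$
$\frac{1}{Y{\left(J{\left(7,D{\left(-5,4 \right)} \right)} \right)} - 26078} = \frac{1}{\left(-160 + 2\right) - 26078} = \frac{1}{-158 - 26078} = \frac{1}{-26236} = - \frac{1}{26236}$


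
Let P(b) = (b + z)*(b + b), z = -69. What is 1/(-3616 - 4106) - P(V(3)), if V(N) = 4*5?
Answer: 15135119/7722 ≈ 1960.0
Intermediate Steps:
V(N) = 20
P(b) = 2*b*(-69 + b) (P(b) = (b - 69)*(b + b) = (-69 + b)*(2*b) = 2*b*(-69 + b))
1/(-3616 - 4106) - P(V(3)) = 1/(-3616 - 4106) - 2*20*(-69 + 20) = 1/(-7722) - 2*20*(-49) = -1/7722 - 1*(-1960) = -1/7722 + 1960 = 15135119/7722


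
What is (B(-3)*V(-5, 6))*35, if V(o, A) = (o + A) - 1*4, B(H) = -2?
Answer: 210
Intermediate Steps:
V(o, A) = -4 + A + o (V(o, A) = (A + o) - 4 = -4 + A + o)
(B(-3)*V(-5, 6))*35 = -2*(-4 + 6 - 5)*35 = -2*(-3)*35 = 6*35 = 210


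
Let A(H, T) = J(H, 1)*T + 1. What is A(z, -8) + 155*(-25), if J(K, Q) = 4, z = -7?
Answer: -3906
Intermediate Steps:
A(H, T) = 1 + 4*T (A(H, T) = 4*T + 1 = 1 + 4*T)
A(z, -8) + 155*(-25) = (1 + 4*(-8)) + 155*(-25) = (1 - 32) - 3875 = -31 - 3875 = -3906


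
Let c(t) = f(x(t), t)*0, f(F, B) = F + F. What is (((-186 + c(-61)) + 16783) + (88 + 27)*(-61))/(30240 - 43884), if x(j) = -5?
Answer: -1597/2274 ≈ -0.70229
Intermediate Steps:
f(F, B) = 2*F
c(t) = 0 (c(t) = (2*(-5))*0 = -10*0 = 0)
(((-186 + c(-61)) + 16783) + (88 + 27)*(-61))/(30240 - 43884) = (((-186 + 0) + 16783) + (88 + 27)*(-61))/(30240 - 43884) = ((-186 + 16783) + 115*(-61))/(-13644) = (16597 - 7015)*(-1/13644) = 9582*(-1/13644) = -1597/2274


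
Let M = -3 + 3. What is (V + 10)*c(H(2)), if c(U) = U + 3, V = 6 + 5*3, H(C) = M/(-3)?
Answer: 93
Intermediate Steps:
M = 0
H(C) = 0 (H(C) = 0/(-3) = 0*(-1/3) = 0)
V = 21 (V = 6 + 15 = 21)
c(U) = 3 + U
(V + 10)*c(H(2)) = (21 + 10)*(3 + 0) = 31*3 = 93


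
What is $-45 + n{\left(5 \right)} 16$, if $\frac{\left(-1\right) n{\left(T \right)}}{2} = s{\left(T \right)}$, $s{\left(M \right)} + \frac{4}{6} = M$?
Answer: $- \frac{551}{3} \approx -183.67$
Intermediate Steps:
$s{\left(M \right)} = - \frac{2}{3} + M$
$n{\left(T \right)} = \frac{4}{3} - 2 T$ ($n{\left(T \right)} = - 2 \left(- \frac{2}{3} + T\right) = \frac{4}{3} - 2 T$)
$-45 + n{\left(5 \right)} 16 = -45 + \left(\frac{4}{3} - 10\right) 16 = -45 - \frac{416}{3} = - \frac{551}{3}$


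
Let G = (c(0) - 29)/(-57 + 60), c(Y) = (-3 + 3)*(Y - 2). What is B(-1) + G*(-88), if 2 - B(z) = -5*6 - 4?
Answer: 2660/3 ≈ 886.67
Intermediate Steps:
c(Y) = 0 (c(Y) = 0*(-2 + Y) = 0)
B(z) = 36 (B(z) = 2 - (-5*6 - 4) = 2 - (-30 - 4) = 2 - 1*(-34) = 2 + 34 = 36)
G = -29/3 (G = (0 - 29)/(-57 + 60) = -29/3 ≈ -9.6667)
B(-1) + G*(-88) = 36 - 29/3*(-88) = 36 + 2552/3 = 2660/3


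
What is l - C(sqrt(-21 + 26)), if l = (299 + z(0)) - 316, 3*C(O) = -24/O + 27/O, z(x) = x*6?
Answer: -17 - sqrt(5)/5 ≈ -17.447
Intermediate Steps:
z(x) = 6*x
C(O) = 1/O (C(O) = (-24/O + 27/O)/3 = (3/O)/3 = 1/O)
l = -17 (l = (299 + 6*0) - 316 = (299 + 0) - 316 = 299 - 316 = -17)
l - C(sqrt(-21 + 26)) = -17 - 1/(sqrt(-21 + 26)) = -17 - 1/(sqrt(5)) = -17 - sqrt(5)/5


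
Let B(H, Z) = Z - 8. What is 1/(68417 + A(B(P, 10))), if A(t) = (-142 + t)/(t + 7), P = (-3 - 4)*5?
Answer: 9/615613 ≈ 1.4620e-5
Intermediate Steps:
P = -35 (P = -7*5 = -35)
B(H, Z) = -8 + Z
A(t) = (-142 + t)/(7 + t)
1/(68417 + A(B(P, 10))) = 1/(68417 + (-142 + (-8 + 10))/(7 + (-8 + 10))) = 1/(68417 + (-142 + 2)/(7 + 2)) = 1/(68417 - 140/9) = 1/(615613/9) = 9/615613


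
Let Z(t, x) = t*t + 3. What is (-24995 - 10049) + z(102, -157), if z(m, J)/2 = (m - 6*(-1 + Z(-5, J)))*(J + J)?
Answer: 2636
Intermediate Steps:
Z(t, x) = 3 + t² (Z(t, x) = t² + 3 = 3 + t²)
z(m, J) = 4*J*(-162 + m) (z(m, J) = 2*((m - 6*(-1 + (3 + (-5)²)))*(J + J)) = 2*((m - 6*(-1 + (3 + 25)))*(2*J)) = 2*((m - 6*(-1 + 28))*(2*J)) = 2*((m - 6*27)*(2*J)) = 2*((m - 162)*(2*J)) = 2*((-162 + m)*(2*J)) = 2*(2*J*(-162 + m)) = 4*J*(-162 + m))
(-24995 - 10049) + z(102, -157) = (-24995 - 10049) + 4*(-157)*(-162 + 102) = -35044 + 4*(-157)*(-60) = -35044 + 37680 = 2636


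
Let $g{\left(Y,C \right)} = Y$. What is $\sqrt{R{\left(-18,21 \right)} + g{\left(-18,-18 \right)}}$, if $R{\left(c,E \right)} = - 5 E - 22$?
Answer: $i \sqrt{145} \approx 12.042 i$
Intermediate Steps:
$R{\left(c,E \right)} = -22 - 5 E$
$\sqrt{R{\left(-18,21 \right)} + g{\left(-18,-18 \right)}} = \sqrt{\left(-22 - 105\right) - 18} = \sqrt{-127 - 18} = \sqrt{-145} = i \sqrt{145}$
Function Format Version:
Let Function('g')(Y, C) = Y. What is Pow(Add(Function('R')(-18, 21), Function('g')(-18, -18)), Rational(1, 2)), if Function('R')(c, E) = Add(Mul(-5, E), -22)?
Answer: Mul(I, Pow(145, Rational(1, 2))) ≈ Mul(12.042, I)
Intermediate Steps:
Function('R')(c, E) = Add(-22, Mul(-5, E))
Pow(Add(Function('R')(-18, 21), Function('g')(-18, -18)), Rational(1, 2)) = Pow(Add(Add(-22, Mul(-5, 21)), -18), Rational(1, 2)) = Pow(Add(Add(-22, -105), -18), Rational(1, 2)) = Pow(Add(-127, -18), Rational(1, 2)) = Pow(-145, Rational(1, 2)) = Mul(I, Pow(145, Rational(1, 2)))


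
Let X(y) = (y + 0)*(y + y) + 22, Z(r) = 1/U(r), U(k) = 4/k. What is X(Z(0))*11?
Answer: 242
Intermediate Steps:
Z(r) = r/4 (Z(r) = 1/(4/r) = r/4)
X(y) = 22 + 2*y**2 (X(y) = y*(2*y) + 22 = 2*y**2 + 22 = 22 + 2*y**2)
X(Z(0))*11 = (22 + 2*((1/4)*0)**2)*11 = (22 + 2*0**2)*11 = (22 + 2*0)*11 = (22 + 0)*11 = 22*11 = 242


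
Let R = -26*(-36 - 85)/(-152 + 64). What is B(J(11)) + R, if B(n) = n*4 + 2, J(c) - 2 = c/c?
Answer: -87/4 ≈ -21.750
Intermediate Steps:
J(c) = 3 (J(c) = 2 + c/c = 2 + 1 = 3)
B(n) = 2 + 4*n (B(n) = 4*n + 2 = 2 + 4*n)
R = -143/4 (R = -(-3146)/(-88) = -(-3146)*(-1)/88 = -26*11/8 = -143/4 ≈ -35.750)
B(J(11)) + R = (2 + 4*3) - 143/4 = (2 + 12) - 143/4 = 14 - 143/4 = -87/4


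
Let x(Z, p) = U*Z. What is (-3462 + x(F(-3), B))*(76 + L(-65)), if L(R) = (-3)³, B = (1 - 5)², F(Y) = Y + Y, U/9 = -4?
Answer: -159054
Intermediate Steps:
U = -36 (U = 9*(-4) = -36)
F(Y) = 2*Y
B = 16 (B = (-4)² = 16)
L(R) = -27
x(Z, p) = -36*Z
(-3462 + x(F(-3), B))*(76 + L(-65)) = (-3462 - 72*(-3))*(76 - 27) = (-3462 - 36*(-6))*49 = (-3462 + 216)*49 = -3246*49 = -159054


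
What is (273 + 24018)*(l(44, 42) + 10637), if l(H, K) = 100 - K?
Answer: 259792245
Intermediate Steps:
(273 + 24018)*(l(44, 42) + 10637) = (273 + 24018)*((100 - 1*42) + 10637) = 24291*((100 - 42) + 10637) = 24291*(58 + 10637) = 24291*10695 = 259792245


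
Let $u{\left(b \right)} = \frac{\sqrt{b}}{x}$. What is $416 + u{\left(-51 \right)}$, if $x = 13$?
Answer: $416 + \frac{i \sqrt{51}}{13} \approx 416.0 + 0.54934 i$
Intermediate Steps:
$u{\left(b \right)} = \frac{\sqrt{b}}{13}$
$416 + u{\left(-51 \right)} = 416 + \frac{\sqrt{-51}}{13} = 416 + \frac{i \sqrt{51}}{13}$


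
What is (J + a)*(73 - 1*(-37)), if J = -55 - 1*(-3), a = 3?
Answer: -5390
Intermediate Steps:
J = -52 (J = -55 + 3 = -52)
(J + a)*(73 - 1*(-37)) = (-52 + 3)*(73 - 1*(-37)) = -49*(73 + 37) = -49*110 = -5390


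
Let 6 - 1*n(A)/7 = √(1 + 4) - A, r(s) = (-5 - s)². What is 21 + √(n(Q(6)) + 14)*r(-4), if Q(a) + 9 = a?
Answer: 21 + √(35 - 7*√5) ≈ 25.399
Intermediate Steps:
Q(a) = -9 + a
n(A) = 42 - 7*√5 + 7*A (n(A) = 42 - 7*(√(1 + 4) - A) = 42 - 7*(√5 - A) = 42 + (-7*√5 + 7*A) = 42 - 7*√5 + 7*A)
21 + √(n(Q(6)) + 14)*r(-4) = 21 + √((42 - 7*√5 + 7*(-9 + 6)) + 14)*(5 - 4)² = 21 + √((42 - 7*√5 + 7*(-3)) + 14)*1² = 21 + √((42 - 7*√5 - 21) + 14)*1 = 21 + √((21 - 7*√5) + 14)*1 = 21 + √(35 - 7*√5)*1 = 21 + √(35 - 7*√5)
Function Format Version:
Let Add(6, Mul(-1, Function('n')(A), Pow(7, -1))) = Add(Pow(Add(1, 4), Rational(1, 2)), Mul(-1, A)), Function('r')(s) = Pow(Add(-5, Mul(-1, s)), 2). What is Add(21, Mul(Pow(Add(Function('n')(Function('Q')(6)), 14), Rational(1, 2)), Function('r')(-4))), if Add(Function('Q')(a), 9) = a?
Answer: Add(21, Pow(Add(35, Mul(-7, Pow(5, Rational(1, 2)))), Rational(1, 2))) ≈ 25.399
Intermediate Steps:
Function('Q')(a) = Add(-9, a)
Function('n')(A) = Add(42, Mul(-7, Pow(5, Rational(1, 2))), Mul(7, A)) (Function('n')(A) = Add(42, Mul(-7, Add(Pow(Add(1, 4), Rational(1, 2)), Mul(-1, A)))) = Add(42, Mul(-7, Add(Pow(5, Rational(1, 2)), Mul(-1, A)))) = Add(42, Add(Mul(-7, Pow(5, Rational(1, 2))), Mul(7, A))) = Add(42, Mul(-7, Pow(5, Rational(1, 2))), Mul(7, A)))
Add(21, Mul(Pow(Add(Function('n')(Function('Q')(6)), 14), Rational(1, 2)), Function('r')(-4))) = Add(21, Mul(Pow(Add(Add(42, Mul(-7, Pow(5, Rational(1, 2))), Mul(7, Add(-9, 6))), 14), Rational(1, 2)), Pow(Add(5, -4), 2))) = Add(21, Mul(Pow(Add(Add(42, Mul(-7, Pow(5, Rational(1, 2))), Mul(7, -3)), 14), Rational(1, 2)), Pow(1, 2))) = Add(21, Mul(Pow(Add(Add(42, Mul(-7, Pow(5, Rational(1, 2))), -21), 14), Rational(1, 2)), 1)) = Add(21, Mul(Pow(Add(Add(21, Mul(-7, Pow(5, Rational(1, 2)))), 14), Rational(1, 2)), 1)) = Add(21, Mul(Pow(Add(35, Mul(-7, Pow(5, Rational(1, 2)))), Rational(1, 2)), 1)) = Add(21, Pow(Add(35, Mul(-7, Pow(5, Rational(1, 2)))), Rational(1, 2)))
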